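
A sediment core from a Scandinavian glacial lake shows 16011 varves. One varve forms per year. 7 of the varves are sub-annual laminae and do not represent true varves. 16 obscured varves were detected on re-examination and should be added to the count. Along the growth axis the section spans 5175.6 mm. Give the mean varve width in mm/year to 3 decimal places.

True varve count = 16011 − 7 + 16 = 16020.
Extension rate ≈ 5175.6 / 16020 = 0.323 mm/year.

0.323 mm/year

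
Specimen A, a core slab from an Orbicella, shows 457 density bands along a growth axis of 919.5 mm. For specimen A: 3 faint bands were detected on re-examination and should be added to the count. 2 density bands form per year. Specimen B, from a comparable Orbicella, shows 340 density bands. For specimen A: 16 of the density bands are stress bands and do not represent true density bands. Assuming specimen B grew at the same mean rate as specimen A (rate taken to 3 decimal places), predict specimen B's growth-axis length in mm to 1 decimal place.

Specimen A: true density band count = 457 − 16 + 3 = 444.
Specimen A: dividing by 2 density bands per year: 444 / 2 = 222 years.
A: Mean rate = 919.5 mm / 222 years ≈ 4.142 mm/year.
Specimen B: dividing by 2 density bands per year: 340 / 2 = 170 years. B's length ≈ 4.142 × 170 = 704.1 mm.

704.1 mm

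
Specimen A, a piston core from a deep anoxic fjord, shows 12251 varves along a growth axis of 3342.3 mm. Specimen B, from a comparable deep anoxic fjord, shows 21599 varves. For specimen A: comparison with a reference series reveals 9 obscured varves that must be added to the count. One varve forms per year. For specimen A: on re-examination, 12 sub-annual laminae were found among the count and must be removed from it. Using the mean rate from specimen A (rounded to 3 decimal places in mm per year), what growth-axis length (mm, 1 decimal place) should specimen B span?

5896.5 mm

Specimen A: after corrections the count is 12251 − 12 + 9 = 12248 varves.
A: Mean rate = 3342.3 mm / 12248 years ≈ 0.273 mm/year.
For B, 0.273 mm/year × 21599 years = 5896.5 mm.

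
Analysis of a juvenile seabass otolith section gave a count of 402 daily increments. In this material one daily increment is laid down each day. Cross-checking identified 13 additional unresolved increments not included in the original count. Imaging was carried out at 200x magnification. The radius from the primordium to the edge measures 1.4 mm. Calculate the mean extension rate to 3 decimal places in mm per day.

0.003 mm per day

Adjusted count: 402 + 13 = 415 daily increments.
Mean rate = 1.4 mm / 415 days ≈ 0.003 mm per day.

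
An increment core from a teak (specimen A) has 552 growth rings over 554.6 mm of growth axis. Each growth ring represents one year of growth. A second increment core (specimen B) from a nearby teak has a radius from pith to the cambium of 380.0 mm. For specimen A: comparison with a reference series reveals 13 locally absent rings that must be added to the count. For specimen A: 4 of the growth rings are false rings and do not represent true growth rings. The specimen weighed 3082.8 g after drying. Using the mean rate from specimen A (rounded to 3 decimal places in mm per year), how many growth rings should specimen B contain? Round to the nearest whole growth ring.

384 growth rings

Specimen A: correcting the raw count gives 552 − 4 + 13 = 561 true growth rings.
A: 554.6 mm over 561 years gives 554.6 / 561 ≈ 0.989 mm/yr.
Specimen B: 380.0 mm / 0.989 mm per year = 384.23 years ≈ 384 growth rings.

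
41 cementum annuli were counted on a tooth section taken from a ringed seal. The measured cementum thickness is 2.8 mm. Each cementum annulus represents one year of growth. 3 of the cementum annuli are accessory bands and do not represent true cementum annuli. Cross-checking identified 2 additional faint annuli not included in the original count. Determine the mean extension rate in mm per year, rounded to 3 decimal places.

After corrections the count is 41 − 3 + 2 = 40 cementum annuli.
Mean rate = 2.8 mm / 40 years ≈ 0.070 mm per year.

0.070 mm per year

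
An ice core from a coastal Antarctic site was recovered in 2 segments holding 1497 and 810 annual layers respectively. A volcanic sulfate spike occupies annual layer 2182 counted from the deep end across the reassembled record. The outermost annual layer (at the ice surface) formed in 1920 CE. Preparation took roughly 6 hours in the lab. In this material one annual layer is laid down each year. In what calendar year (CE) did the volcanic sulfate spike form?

1795 CE

Total annual layers = 1497 + 810 = 2307.
2307 − 2182 = 125 annual layers lie beyond the volcanic sulfate spike toward the ice surface.
1920 − 125 = 1795 CE.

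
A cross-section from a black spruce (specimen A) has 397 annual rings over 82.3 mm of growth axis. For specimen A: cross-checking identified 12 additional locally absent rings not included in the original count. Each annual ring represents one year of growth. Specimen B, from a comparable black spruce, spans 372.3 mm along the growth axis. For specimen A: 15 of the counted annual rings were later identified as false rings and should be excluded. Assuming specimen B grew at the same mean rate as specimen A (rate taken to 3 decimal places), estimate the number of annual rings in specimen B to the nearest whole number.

1781 annual rings

Specimen A: correcting the raw count gives 397 − 15 + 12 = 394 true annual rings.
A: Mean rate = 82.3 mm / 394 years ≈ 0.209 mm/yr.
For B, 372.3 / 0.209 = 1781.34 years ≈ 1781 annual rings.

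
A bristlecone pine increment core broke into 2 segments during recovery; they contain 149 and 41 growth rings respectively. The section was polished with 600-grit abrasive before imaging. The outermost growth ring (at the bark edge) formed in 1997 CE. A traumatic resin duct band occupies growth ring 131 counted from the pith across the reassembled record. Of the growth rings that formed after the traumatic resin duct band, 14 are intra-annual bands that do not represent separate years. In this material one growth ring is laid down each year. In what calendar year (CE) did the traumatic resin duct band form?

1952 CE

Total growth rings = 149 + 41 = 190.
190 − 131 = 59 growth rings lie beyond the traumatic resin duct band toward the bark edge.
Excluding 14 false growth rings: 59 − 14 = 45.
Counting back 45 years from 1997 CE places the traumatic resin duct band in 1997 − 45 = 1952 CE.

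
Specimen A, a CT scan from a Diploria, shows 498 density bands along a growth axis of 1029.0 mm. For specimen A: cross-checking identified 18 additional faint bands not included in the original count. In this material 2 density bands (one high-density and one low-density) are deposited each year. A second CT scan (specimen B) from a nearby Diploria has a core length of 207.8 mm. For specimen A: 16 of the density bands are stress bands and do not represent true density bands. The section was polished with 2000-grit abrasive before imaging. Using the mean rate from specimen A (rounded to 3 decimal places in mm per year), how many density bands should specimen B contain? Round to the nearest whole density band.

101 density bands

Specimen A: correcting the raw count gives 498 − 16 + 18 = 500 true density bands.
Specimen A: 500 density bands at 2 per year is 500 / 2 = 250 years.
A: Extension rate ≈ 1029.0 / 250 = 4.116 mm/year.
B spans 207.8 / 4.116 = 50.49 years; at 2 density bands per year that is 50.49 × 2 ≈ 101 density bands.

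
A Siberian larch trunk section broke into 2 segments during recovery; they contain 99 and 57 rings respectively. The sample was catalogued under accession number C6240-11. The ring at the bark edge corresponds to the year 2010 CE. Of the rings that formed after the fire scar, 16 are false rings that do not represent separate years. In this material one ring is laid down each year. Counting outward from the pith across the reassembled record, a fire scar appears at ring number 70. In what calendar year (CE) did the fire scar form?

Total rings = 99 + 57 = 156.
The fire scar sits at ring 70 from the pith, so 156 − 70 = 86 rings formed after it.
Removing the 16 false rings leaves 86 − 16 = 70 true rings beyond the fire scar.
The ring at the bark edge is 2010 CE, so the fire scar dates to 2010 − 70 = 1940 CE.

1940 CE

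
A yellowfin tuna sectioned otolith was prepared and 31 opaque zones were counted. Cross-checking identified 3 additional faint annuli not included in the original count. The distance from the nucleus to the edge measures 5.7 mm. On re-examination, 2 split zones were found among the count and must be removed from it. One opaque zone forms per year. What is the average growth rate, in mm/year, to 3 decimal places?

After corrections the count is 31 − 2 + 3 = 32 opaque zones.
Mean rate = 5.7 mm / 32 years ≈ 0.178 mm/year.

0.178 mm/year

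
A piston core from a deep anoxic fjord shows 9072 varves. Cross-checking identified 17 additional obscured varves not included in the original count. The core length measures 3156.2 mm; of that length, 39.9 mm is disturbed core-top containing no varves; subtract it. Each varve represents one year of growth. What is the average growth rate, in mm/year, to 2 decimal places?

0.34 mm/year

Adjusted count: 9072 + 17 = 9089 varves.
Removing the 39.9 mm offcut leaves 3156.2 − 39.9 = 3116.3 mm.
Extension rate ≈ 3116.3 / 9089 = 0.34 mm/year.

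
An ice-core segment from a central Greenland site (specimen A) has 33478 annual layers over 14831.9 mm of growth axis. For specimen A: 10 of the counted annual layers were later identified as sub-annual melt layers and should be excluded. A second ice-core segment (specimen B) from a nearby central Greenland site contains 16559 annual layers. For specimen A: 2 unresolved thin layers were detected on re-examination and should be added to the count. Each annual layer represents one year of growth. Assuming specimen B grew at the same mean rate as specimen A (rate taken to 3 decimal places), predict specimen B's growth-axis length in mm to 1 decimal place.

7335.6 mm

Specimen A: correcting the raw count gives 33478 − 10 + 2 = 33470 true annual layers.
A: Extension rate ≈ 14831.9 / 33470 = 0.443 mm/yr.
B's length ≈ 0.443 × 16559 = 7335.6 mm.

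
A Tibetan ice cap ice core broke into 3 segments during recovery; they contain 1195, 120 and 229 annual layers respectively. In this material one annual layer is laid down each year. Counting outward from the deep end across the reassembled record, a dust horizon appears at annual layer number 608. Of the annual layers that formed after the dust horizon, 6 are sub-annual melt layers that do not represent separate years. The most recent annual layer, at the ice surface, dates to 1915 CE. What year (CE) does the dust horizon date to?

985 CE

Total annual layers = 1195 + 120 + 229 = 1544.
Between annual layer 608 and the ice surface there are 1544 − 608 = 936 annual layers.
936 − 6 false = 930 true annual layers after the dust horizon.
Counting back 930 years from 1915 CE places the dust horizon in 1915 − 930 = 985 CE.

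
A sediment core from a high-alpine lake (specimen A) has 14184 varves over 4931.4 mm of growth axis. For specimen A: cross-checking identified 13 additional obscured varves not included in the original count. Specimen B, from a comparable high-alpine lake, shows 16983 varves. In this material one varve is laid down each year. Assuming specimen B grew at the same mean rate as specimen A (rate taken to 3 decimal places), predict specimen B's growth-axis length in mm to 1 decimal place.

5893.1 mm

Specimen A: true varve count = 14184 + 13 = 14197.
A: 4931.4 mm over 14197 years gives 4931.4 / 14197 ≈ 0.347 mm/year.
Length of B = 0.347 × 16983 = 5893.1 mm.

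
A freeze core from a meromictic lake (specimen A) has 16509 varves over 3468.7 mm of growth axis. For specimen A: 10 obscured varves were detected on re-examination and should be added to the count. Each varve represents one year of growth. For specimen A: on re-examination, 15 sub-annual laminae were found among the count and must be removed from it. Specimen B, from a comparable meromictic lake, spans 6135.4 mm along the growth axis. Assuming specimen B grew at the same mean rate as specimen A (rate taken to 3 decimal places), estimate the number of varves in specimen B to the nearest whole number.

Specimen A: adjusted count: 16509 − 15 + 10 = 16504 varves.
A: 3468.7 mm over 16504 years gives 3468.7 / 16504 ≈ 0.210 mm/year.
B spans 6135.4 / 0.210 = 29216.19 years ≈ 29216 varves.

29216 varves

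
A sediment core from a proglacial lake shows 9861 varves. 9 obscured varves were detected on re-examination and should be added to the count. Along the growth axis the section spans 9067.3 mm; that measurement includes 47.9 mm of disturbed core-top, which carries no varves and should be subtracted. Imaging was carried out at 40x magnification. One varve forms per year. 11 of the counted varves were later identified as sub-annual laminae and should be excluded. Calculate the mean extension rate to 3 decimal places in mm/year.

0.915 mm/year

Adjusted count: 9861 − 11 + 9 = 9859 varves.
The growth record spans 9067.3 − 47.9 = 9019.4 mm.
9019.4 mm over 9859 years gives 9019.4 / 9859 ≈ 0.915 mm/year.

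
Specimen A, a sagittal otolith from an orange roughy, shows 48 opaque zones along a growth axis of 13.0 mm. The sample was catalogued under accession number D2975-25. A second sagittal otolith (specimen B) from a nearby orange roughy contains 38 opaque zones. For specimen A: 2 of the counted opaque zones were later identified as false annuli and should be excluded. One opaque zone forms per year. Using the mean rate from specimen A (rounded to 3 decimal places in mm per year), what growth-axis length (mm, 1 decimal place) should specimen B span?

10.8 mm

Specimen A: correcting the raw count gives 48 − 2 = 46 true opaque zones.
A: Mean rate = 13.0 mm / 46 years ≈ 0.283 mm/year.
B's length ≈ 0.283 × 38 = 10.8 mm.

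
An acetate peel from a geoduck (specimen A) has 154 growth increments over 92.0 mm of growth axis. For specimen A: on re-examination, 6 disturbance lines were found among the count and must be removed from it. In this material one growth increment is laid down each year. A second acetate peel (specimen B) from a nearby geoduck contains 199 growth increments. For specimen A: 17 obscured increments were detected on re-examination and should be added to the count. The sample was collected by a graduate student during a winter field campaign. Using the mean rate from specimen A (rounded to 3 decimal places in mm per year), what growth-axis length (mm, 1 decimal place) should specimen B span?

111.0 mm

Specimen A: after corrections the count is 154 − 6 + 17 = 165 growth increments.
A: 92.0 mm over 165 years gives 92.0 / 165 ≈ 0.558 mm/year.
B's length ≈ 0.558 × 199 = 111.0 mm.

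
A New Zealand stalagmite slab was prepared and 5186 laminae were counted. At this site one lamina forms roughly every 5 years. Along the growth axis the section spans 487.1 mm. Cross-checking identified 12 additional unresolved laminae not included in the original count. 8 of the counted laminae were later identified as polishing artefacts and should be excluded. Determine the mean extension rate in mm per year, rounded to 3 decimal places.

0.019 mm per year

Correcting the raw count gives 5186 − 8 + 12 = 5190 true laminae.
5190 laminae at 5 years each span 5190 × 5 = 25950 years.
Mean rate = 487.1 mm / 25950 years ≈ 0.019 mm per year.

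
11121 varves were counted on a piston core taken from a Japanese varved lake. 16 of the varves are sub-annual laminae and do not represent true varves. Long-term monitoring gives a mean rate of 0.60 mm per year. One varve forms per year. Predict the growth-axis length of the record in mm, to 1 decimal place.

6663.0 mm

True varve count = 11121 − 16 = 11105.
Length ≈ 0.60 × 11105 = 6663.0 mm.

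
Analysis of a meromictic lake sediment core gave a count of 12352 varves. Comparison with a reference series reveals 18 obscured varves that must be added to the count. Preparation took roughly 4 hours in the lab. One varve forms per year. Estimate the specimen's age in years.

12370 years

True varve count = 12352 + 18 = 12370.
With a one-to-one varve periodicity this is 12370 years.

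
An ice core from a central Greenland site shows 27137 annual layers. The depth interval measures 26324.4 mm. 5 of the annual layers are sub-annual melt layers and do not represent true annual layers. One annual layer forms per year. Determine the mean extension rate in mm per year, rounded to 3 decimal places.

0.970 mm per year

Adjusted count: 27137 − 5 = 27132 annual layers.
Mean rate = 26324.4 mm / 27132 years ≈ 0.970 mm per year.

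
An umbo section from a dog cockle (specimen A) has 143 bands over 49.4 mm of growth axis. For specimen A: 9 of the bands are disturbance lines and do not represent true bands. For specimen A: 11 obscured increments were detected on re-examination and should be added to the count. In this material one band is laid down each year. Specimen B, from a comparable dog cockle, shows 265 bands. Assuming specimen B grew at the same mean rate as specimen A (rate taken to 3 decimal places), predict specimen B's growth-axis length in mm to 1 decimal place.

Specimen A: after corrections the count is 143 − 9 + 11 = 145 bands.
A: Extension rate ≈ 49.4 / 145 = 0.341 mm per year.
For B, 0.341 mm/year × 265 years = 90.4 mm.

90.4 mm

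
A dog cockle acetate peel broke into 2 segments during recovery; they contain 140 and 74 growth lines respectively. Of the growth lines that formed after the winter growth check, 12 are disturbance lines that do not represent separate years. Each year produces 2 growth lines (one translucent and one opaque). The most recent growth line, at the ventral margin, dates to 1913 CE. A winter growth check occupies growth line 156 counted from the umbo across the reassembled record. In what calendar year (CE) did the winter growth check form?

1890 CE

Total growth lines = 140 + 74 = 214.
The winter growth check sits at growth line 156 from the umbo, so 214 − 156 = 58 growth lines formed after it.
Excluding 12 false growth lines: 58 − 12 = 46.
With 2 growth lines per year, 46 / 2 = 23 years.
Counting back 23 years from 1913 CE places the winter growth check in 1913 − 23 = 1890 CE.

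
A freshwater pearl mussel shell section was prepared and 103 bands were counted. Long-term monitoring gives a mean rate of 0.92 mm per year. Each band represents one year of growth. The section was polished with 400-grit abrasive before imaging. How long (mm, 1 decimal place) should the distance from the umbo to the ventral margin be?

The record spans 103 years at 0.92 mm per year.
103 years at 0.92 mm/year gives 0.92 × 103 = 94.8 mm.

94.8 mm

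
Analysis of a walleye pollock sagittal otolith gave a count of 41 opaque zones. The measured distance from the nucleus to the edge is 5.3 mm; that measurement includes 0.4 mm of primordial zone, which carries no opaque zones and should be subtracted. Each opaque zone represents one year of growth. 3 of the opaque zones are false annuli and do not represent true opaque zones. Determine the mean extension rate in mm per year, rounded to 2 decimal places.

True opaque zone count = 41 − 3 = 38.
Removing the 0.4 mm offcut leaves 5.3 − 0.4 = 4.9 mm.
Mean rate = 4.9 mm / 38 years ≈ 0.13 mm per year.

0.13 mm per year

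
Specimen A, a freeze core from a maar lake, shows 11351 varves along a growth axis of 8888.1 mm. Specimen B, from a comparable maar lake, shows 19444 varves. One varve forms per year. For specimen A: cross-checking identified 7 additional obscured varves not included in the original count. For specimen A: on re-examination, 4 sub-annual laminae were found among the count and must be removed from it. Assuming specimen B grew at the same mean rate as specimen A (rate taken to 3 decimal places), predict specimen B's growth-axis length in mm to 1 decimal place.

15224.7 mm

Specimen A: adjusted count: 11351 − 4 + 7 = 11354 varves.
A: Mean rate = 8888.1 mm / 11354 years ≈ 0.783 mm/year.
For B, 0.783 mm/year × 19444 years = 15224.7 mm.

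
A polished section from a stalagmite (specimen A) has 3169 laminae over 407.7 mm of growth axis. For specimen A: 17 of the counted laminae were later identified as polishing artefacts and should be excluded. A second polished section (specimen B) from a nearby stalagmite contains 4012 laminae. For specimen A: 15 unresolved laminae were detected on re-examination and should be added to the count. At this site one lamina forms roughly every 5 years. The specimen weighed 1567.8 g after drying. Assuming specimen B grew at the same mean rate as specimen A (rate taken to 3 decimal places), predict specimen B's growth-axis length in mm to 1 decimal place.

Specimen A: true lamina count = 3169 − 17 + 15 = 3167.
Specimen A: multiplying by 5 years per lamina: 3167 × 5 = 15835 years.
A: Extension rate ≈ 407.7 / 15835 = 0.026 mm/yr.
Specimen B: 4012 laminae at 5 years each span 4012 × 5 = 20060 years. B's length ≈ 0.026 × 20060 = 521.6 mm.

521.6 mm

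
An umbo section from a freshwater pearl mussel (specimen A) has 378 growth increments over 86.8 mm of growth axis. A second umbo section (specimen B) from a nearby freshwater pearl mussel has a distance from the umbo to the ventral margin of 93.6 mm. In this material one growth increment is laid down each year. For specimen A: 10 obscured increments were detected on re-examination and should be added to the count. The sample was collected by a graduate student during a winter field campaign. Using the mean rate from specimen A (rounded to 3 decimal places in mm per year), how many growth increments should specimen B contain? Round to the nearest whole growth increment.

Specimen A: correcting the raw count gives 378 + 10 = 388 true growth increments.
A: Mean rate = 86.8 mm / 388 years ≈ 0.224 mm/year.
For B, 93.6 / 0.224 = 417.86 years ≈ 418 growth increments.

418 growth increments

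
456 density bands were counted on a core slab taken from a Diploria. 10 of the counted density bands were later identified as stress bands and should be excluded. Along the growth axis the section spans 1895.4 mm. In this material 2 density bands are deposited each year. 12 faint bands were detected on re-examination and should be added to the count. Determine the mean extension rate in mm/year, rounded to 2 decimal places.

Adjusted count: 456 − 10 + 12 = 458 density bands.
458 density bands at 2 per year is 458 / 2 = 229 years.
1895.4 mm over 229 years gives 1895.4 / 229 ≈ 8.28 mm/year.

8.28 mm/year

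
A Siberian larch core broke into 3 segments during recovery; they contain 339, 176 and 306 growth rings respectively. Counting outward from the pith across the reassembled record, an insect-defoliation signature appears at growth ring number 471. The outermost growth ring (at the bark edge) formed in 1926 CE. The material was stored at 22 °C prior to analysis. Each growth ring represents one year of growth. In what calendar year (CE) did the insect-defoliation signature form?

Total growth rings = 339 + 176 + 306 = 821.
The insect-defoliation signature sits at growth ring 471 from the pith, so 821 − 471 = 350 growth rings formed after it.
Counting back 350 years from 1926 CE places the insect-defoliation signature in 1926 − 350 = 1576 CE.

1576 CE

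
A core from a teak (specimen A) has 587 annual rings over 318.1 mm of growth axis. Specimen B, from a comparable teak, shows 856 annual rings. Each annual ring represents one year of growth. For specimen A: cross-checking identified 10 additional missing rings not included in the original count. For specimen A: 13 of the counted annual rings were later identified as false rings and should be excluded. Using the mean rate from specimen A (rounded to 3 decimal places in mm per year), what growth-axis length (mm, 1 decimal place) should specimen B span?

Specimen A: true annual ring count = 587 − 13 + 10 = 584.
A: 318.1 mm over 584 years gives 318.1 / 584 ≈ 0.545 mm per year.
B's length ≈ 0.545 × 856 = 466.5 mm.

466.5 mm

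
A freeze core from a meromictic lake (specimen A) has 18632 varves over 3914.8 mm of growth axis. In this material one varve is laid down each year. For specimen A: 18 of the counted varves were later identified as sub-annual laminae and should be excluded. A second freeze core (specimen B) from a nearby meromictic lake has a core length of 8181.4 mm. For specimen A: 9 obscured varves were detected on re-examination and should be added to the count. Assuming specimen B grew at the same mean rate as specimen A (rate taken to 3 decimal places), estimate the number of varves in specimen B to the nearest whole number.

38959 varves

Specimen A: adjusted count: 18632 − 18 + 9 = 18623 varves.
A: 3914.8 mm over 18623 years gives 3914.8 / 18623 ≈ 0.210 mm/yr.
B spans 8181.4 / 0.210 = 38959.05 years ≈ 38959 varves.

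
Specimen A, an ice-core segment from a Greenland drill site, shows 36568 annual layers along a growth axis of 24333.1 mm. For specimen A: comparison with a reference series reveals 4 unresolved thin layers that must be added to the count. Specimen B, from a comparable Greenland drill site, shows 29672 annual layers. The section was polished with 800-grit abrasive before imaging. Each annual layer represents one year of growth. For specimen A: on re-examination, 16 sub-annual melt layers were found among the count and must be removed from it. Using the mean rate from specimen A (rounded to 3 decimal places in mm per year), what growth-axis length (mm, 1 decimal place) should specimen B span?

19761.6 mm

Specimen A: after corrections the count is 36568 − 16 + 4 = 36556 annual layers.
A: Mean rate = 24333.1 mm / 36556 years ≈ 0.666 mm/year.
Length of B = 0.666 × 29672 = 19761.6 mm.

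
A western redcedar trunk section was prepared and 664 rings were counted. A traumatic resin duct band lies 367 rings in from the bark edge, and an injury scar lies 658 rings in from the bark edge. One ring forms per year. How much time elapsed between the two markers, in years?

291 years

The two markers are separated by 658 − 367 = 291 rings.
That is 291 years at one ring per year.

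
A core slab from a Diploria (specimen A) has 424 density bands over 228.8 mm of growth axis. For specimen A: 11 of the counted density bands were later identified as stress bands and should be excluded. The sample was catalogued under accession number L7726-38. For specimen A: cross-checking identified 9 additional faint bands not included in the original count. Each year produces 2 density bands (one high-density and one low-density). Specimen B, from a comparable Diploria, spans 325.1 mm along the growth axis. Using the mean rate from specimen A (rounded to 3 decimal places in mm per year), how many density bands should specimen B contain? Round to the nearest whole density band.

Specimen A: correcting the raw count gives 424 − 11 + 9 = 422 true density bands.
Specimen A: with 2 density bands per year, 422 / 2 = 211 years.
A: Mean rate = 228.8 mm / 211 years ≈ 1.084 mm/year.
For B, 325.1 / 1.084 = 299.91 years; at 2 density bands per year that is 299.91 × 2 ≈ 600 density bands.

600 density bands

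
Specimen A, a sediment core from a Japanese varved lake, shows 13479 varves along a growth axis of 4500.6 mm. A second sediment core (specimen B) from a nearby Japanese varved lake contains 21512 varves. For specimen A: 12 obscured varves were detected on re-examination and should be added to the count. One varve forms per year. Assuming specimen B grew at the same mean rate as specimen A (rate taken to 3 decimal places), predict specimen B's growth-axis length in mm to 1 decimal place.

7185.0 mm

Specimen A: true varve count = 13479 + 12 = 13491.
A: 4500.6 mm over 13491 years gives 4500.6 / 13491 ≈ 0.334 mm per year.
B's length ≈ 0.334 × 21512 = 7185.0 mm.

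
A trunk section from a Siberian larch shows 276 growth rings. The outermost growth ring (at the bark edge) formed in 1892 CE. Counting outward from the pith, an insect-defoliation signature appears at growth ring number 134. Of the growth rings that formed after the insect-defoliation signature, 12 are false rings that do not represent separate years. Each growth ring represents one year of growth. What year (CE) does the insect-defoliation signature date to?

1762 CE

276 − 134 = 142 growth rings lie beyond the insect-defoliation signature toward the bark edge.
Removing the 12 false growth rings leaves 142 − 12 = 130 true growth rings beyond the insect-defoliation signature.
1892 − 130 = 1762 CE.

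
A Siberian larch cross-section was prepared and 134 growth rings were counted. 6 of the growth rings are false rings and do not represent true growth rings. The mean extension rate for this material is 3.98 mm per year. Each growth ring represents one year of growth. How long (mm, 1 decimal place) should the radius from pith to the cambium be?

509.4 mm

After corrections the count is 134 − 6 = 128 growth rings.
Predicted length = 3.98 mm/year × 128 years = 509.4 mm.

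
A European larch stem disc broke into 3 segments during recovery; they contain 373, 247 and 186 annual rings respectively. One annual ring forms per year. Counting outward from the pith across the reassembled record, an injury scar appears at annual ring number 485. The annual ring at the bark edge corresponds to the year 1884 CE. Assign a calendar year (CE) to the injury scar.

1563 CE

Total annual rings = 373 + 247 + 186 = 806.
806 − 485 = 321 annual rings lie beyond the injury scar toward the bark edge.
Counting back 321 years from 1884 CE places the injury scar in 1884 − 321 = 1563 CE.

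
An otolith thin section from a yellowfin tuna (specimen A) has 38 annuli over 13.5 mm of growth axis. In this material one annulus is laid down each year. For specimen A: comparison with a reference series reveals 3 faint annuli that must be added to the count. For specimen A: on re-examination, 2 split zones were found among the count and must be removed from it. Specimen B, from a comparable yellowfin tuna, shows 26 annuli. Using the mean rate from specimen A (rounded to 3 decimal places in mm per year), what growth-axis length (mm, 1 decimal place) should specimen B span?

9.0 mm

Specimen A: true annulus count = 38 − 2 + 3 = 39.
A: Mean rate = 13.5 mm / 39 years ≈ 0.346 mm/year.
B's length ≈ 0.346 × 26 = 9.0 mm.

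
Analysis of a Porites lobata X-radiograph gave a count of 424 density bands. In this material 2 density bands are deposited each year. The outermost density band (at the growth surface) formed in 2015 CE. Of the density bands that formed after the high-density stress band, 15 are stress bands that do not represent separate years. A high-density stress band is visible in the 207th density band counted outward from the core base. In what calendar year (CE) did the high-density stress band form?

The high-density stress band sits at density band 207 from the core base, so 424 − 207 = 217 density bands formed after it.
Excluding 15 false density bands: 217 − 15 = 202.
Dividing by 2 density bands per year: 202 / 2 = 101 years.
The density band at the growth surface is 2015 CE, so the high-density stress band dates to 2015 − 101 = 1914 CE.

1914 CE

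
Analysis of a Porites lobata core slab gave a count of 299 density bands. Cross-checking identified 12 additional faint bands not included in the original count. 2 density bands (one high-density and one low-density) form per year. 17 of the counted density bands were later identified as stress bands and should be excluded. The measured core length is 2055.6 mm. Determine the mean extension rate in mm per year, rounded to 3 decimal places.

13.984 mm per year

Adjusted count: 299 − 17 + 12 = 294 density bands.
With 2 density bands per year, 294 / 2 = 147 years.
Extension rate ≈ 2055.6 / 147 = 13.984 mm per year.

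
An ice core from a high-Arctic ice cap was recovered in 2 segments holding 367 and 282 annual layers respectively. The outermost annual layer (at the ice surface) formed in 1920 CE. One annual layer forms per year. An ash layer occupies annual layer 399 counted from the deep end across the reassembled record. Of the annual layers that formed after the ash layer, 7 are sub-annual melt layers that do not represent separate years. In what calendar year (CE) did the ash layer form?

1677 CE

Total annual layers = 367 + 282 = 649.
The ash layer sits at annual layer 399 from the deep end, so 649 − 399 = 250 annual layers formed after it.
Excluding 7 false annual layers: 250 − 7 = 243.
The annual layer at the ice surface is 1920 CE, so the ash layer dates to 1920 − 243 = 1677 CE.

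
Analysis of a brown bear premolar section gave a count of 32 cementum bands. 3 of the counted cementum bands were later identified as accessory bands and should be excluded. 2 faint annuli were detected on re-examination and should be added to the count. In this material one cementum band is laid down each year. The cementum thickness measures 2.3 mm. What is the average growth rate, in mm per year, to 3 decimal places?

True cementum band count = 32 − 3 + 2 = 31.
2.3 mm over 31 years gives 2.3 / 31 ≈ 0.074 mm per year.

0.074 mm per year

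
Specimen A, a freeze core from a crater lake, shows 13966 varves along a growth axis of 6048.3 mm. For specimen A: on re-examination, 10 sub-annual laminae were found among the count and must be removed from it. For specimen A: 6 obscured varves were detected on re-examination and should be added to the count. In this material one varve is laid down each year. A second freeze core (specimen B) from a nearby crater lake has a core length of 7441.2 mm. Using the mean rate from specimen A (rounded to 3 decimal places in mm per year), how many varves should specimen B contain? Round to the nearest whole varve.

Specimen A: after corrections the count is 13966 − 10 + 6 = 13962 varves.
A: Mean rate = 6048.3 mm / 13962 years ≈ 0.433 mm/year.
B spans 7441.2 / 0.433 = 17185.22 years ≈ 17185 varves.

17185 varves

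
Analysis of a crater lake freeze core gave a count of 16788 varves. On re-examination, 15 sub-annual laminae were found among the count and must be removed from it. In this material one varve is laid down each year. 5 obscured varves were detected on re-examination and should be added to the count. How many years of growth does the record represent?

Adjusted count: 16788 − 15 + 5 = 16778 varves.
With a one-to-one varve periodicity this is 16778 years.

16778 years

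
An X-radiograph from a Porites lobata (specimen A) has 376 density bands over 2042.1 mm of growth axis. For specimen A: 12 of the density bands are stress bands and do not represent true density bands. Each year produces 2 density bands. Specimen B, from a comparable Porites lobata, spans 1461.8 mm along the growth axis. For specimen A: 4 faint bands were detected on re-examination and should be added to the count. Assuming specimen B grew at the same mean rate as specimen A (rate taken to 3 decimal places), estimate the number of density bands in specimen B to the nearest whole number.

Specimen A: after corrections the count is 376 − 12 + 4 = 368 density bands.
Specimen A: 368 density bands at 2 per year is 368 / 2 = 184 years.
A: Extension rate ≈ 2042.1 / 184 = 11.098 mm/yr.
For B, 1461.8 / 11.098 = 131.72 years; at 2 density bands per year that is 131.72 × 2 ≈ 263 density bands.

263 density bands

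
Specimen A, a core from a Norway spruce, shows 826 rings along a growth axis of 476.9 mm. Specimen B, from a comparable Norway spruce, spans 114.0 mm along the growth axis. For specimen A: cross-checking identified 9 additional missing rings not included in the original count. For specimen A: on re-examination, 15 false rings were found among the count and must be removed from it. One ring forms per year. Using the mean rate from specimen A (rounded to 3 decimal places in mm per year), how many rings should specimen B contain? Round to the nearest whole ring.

Specimen A: correcting the raw count gives 826 − 15 + 9 = 820 true rings.
A: Mean rate = 476.9 mm / 820 years ≈ 0.582 mm/yr.
Specimen B: 114.0 mm / 0.582 mm per year = 195.88 years ≈ 196 rings.

196 rings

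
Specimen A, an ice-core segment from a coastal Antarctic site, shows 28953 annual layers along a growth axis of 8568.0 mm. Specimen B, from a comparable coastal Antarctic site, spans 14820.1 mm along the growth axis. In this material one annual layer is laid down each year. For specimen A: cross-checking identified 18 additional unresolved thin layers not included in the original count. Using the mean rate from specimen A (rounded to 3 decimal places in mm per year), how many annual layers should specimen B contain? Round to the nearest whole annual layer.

Specimen A: true annual layer count = 28953 + 18 = 28971.
A: Extension rate ≈ 8568.0 / 28971 = 0.296 mm per year.
For B, 14820.1 / 0.296 = 50067.91 years ≈ 50068 annual layers.

50068 annual layers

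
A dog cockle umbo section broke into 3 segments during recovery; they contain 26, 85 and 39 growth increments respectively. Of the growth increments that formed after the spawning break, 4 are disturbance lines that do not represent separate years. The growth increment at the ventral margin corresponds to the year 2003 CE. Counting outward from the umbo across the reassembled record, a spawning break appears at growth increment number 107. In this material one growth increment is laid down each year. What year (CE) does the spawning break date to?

Total growth increments = 26 + 85 + 39 = 150.
The spawning break sits at growth increment 107 from the umbo, so 150 − 107 = 43 growth increments formed after it.
43 − 4 false = 39 true growth increments after the spawning break.
Counting back 39 years from 2003 CE places the spawning break in 2003 − 39 = 1964 CE.

1964 CE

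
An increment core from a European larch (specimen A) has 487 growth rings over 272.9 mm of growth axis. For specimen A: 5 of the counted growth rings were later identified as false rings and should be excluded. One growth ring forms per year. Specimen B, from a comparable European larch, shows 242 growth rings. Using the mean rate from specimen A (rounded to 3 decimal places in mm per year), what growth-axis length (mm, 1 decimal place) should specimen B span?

Specimen A: after corrections the count is 487 − 5 = 482 growth rings.
A: Extension rate ≈ 272.9 / 482 = 0.566 mm per year.
For B, 0.566 mm/year × 242 years = 137.0 mm.

137.0 mm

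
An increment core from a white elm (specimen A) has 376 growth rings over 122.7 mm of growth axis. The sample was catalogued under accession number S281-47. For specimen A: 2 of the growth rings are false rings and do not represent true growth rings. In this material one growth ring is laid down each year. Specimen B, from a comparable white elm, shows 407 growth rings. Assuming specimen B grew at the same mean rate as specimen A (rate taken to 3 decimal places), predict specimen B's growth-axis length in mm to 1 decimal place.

Specimen A: adjusted count: 376 − 2 = 374 growth rings.
A: Extension rate ≈ 122.7 / 374 = 0.328 mm per year.
Length of B = 0.328 × 407 = 133.5 mm.

133.5 mm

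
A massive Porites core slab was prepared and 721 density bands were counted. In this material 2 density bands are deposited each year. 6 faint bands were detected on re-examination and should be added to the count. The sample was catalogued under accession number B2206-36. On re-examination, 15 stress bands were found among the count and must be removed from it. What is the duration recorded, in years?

True density band count = 721 − 15 + 6 = 712.
With 2 density bands per year, 712 / 2 = 356 years.

356 years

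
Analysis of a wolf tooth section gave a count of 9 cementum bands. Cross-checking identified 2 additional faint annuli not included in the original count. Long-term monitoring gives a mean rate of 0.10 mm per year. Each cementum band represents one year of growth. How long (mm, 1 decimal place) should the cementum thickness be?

1.1 mm

Correcting the raw count gives 9 + 2 = 11 true cementum bands.
Predicted length = 0.10 mm/year × 11 years = 1.1 mm.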